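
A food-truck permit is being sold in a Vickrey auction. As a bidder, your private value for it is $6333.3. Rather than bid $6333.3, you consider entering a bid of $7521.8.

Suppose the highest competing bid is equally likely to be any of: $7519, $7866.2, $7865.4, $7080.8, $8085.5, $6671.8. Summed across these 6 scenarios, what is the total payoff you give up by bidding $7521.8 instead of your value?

$2271.7

The deviation costs you only when the competing bid falls strictly between $6333.3 and $7521.8; elsewhere both bids give the same outcome.
$7519: truthful payoff $0, deviation payoff −$1185.7 → loss $1185.7.
$7866.2: outcomes coincide → loss $0.
$7865.4: outcomes coincide → loss $0.
$7080.8: truthful payoff $0, deviation payoff −$747.5 → loss $747.5.
$8085.5: outcomes coincide → loss $0.
$6671.8: truthful payoff $0, deviation payoff −$338.5 → loss $338.5.
Total loss = $1185.7 + $747.5 + $338.5 = $2271.7.
In a second-price auction your bid sets only whether you win, not what you pay, so bidding your true value is weakly dominant.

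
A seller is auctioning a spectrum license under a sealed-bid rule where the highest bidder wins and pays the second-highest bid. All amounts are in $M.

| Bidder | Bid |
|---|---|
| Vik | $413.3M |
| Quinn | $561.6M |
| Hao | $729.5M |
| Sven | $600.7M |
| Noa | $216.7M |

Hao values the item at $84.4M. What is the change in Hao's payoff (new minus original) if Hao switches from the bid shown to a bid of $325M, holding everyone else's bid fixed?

The highest bid among the other bidders is $600.7M; Hao's bid doesn't change that.
Original bid $729.5M: Hao is highest, pays the top rival bid $600.7M; payoff $84.4M − $600.7M = −$516.3M.
Alternative bid $325M: Hao is not highest (top rival bid is $600.7M); payoff $0M.
Change in payoff = $0M − (−$516.3M) = $516.3M.

$516.3M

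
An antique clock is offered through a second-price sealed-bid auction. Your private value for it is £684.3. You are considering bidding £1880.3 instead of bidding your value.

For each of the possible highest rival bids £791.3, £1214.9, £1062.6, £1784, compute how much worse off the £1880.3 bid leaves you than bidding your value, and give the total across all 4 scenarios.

£2115.6

The deviation costs you only when the competing bid falls strictly between £684.3 and £1880.3; elsewhere both bids give the same outcome.
£791.3: truthful payoff £0, deviation payoff −£107 → loss £107.
£1214.9: truthful payoff £0, deviation payoff −£530.6 → loss £530.6.
£1062.6: truthful payoff £0, deviation payoff −£378.3 → loss £378.3.
£1784: truthful payoff £0, deviation payoff −£1099.7 → loss £1099.7.
Total loss = £107 + £530.6 + £378.3 + £1099.7 = £2115.6.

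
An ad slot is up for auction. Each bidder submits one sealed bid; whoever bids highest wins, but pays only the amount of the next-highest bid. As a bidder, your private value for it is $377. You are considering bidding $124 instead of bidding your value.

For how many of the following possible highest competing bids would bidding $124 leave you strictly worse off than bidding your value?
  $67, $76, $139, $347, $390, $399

The deviation hurts exactly when the highest competing bid lies strictly between $124 and $377 — underbidding then forfeits a profitable win.
$67: below both → same outcome either way.
$76: below both → same outcome either way.
$139: inside the interval → strictly worse (loss $238).
$347: inside the interval → strictly worse (loss $30).
$390: above both → same outcome either way.
$399: above both → same outcome either way.
Count: 2.

2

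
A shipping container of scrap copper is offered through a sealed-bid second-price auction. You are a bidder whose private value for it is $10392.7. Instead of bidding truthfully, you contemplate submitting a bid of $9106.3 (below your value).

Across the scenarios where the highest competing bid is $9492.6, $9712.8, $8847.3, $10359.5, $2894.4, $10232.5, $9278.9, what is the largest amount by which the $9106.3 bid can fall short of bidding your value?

$9492.6: truthful gives $900.1, deviation gives $0 → loss $900.1.
$9712.8: truthful gives $679.9, deviation gives $0 → loss $679.9.
$8847.3: same outcome either way → loss $0.
$10359.5: truthful gives $33.2, deviation gives $0 → loss $33.2.
$2894.4: same outcome either way → loss $0.
$10232.5: truthful gives $160.2, deviation gives $0 → loss $160.2.
$9278.9: truthful gives $1113.8, deviation gives $0 → loss $1113.8.
Maximum loss: $1113.8.

$1113.8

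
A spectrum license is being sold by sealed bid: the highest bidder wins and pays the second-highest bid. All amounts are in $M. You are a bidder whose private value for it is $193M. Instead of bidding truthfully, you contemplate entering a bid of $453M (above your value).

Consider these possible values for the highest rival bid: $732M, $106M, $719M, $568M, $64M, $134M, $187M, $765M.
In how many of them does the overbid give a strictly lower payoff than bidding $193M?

0

The deviation hurts exactly when the highest competing bid lies strictly between $193M and $453M — overbidding then wins at a price above your value.
$732M: above both → same outcome either way.
$106M: below both → same outcome either way.
$719M: above both → same outcome either way.
$568M: above both → same outcome either way.
$64M: below both → same outcome either way.
$134M: below both → same outcome either way.
$187M: below both → same outcome either way.
$765M: above both → same outcome either way.
Count: 0.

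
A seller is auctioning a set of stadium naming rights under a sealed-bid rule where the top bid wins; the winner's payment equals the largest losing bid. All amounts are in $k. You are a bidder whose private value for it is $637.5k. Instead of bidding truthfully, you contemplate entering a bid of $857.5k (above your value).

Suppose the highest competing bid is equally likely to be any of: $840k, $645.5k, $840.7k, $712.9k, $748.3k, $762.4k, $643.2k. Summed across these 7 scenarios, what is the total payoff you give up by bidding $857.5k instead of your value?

$730.5k

The deviation costs you only when the competing bid falls strictly between $637.5k and $857.5k; elsewhere both bids give the same outcome.
$840k: truthful payoff $0k, deviation payoff −$202.5k → loss $202.5k.
$645.5k: truthful payoff $0k, deviation payoff −$8k → loss $8k.
$840.7k: truthful payoff $0k, deviation payoff −$203.2k → loss $203.2k.
$712.9k: truthful payoff $0k, deviation payoff −$75.4k → loss $75.4k.
$748.3k: truthful payoff $0k, deviation payoff −$110.8k → loss $110.8k.
$762.4k: truthful payoff $0k, deviation payoff −$124.9k → loss $124.9k.
$643.2k: truthful payoff $0k, deviation payoff −$5.7k → loss $5.7k.
Total loss = $202.5k + $8k + $203.2k + $75.4k + $110.8k + $124.9k + $5.7k = $730.5k.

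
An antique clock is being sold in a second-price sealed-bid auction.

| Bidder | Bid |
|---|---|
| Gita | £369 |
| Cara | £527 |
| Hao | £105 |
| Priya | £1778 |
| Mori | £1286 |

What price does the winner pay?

Highest bid: Priya at £1778, so Priya wins.
Second-highest bid: Mori at £1286 — that is the price the winner pays.

£1286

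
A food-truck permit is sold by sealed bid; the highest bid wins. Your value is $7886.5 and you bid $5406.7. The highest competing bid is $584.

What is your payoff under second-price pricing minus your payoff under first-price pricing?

$4822.7

You have the highest bid, so you win under either rule.
Second-price: pay $584 → payoff $7302.5.
First-price: pay your own bid $5406.7 → payoff $2479.8.
Difference = $7302.5 − ($2479.8) = $4822.7.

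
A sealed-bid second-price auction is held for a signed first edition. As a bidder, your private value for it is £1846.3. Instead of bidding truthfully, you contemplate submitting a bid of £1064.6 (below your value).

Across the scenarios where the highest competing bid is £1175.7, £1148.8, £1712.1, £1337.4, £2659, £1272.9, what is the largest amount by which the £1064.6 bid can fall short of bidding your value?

£1175.7: truthful gives £670.6, deviation gives £0 → loss £670.6.
£1148.8: truthful gives £697.5, deviation gives £0 → loss £697.5.
£1712.1: truthful gives £134.2, deviation gives £0 → loss £134.2.
£1337.4: truthful gives £508.9, deviation gives £0 → loss £508.9.
£2659: same outcome either way → loss £0.
£1272.9: truthful gives £573.4, deviation gives £0 → loss £573.4.
Maximum loss: £697.5.

£697.5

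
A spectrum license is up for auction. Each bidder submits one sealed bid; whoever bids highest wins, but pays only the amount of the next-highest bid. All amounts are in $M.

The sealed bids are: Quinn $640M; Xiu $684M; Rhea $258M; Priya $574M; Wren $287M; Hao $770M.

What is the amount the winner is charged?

Highest bid: Hao at $770M, so Hao wins.
Second-highest bid: Xiu at $684M — that is the price the winner pays.

$684M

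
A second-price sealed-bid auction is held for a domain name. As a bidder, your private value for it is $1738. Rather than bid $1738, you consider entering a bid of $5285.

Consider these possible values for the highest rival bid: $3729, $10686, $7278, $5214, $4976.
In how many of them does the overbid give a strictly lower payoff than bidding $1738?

The deviation hurts exactly when the highest competing bid lies strictly between $1738 and $5285 — overbidding then wins at a price above your value.
$3729: inside the interval → strictly worse (loss $1991).
$10686: above both → same outcome either way.
$7278: above both → same outcome either way.
$5214: inside the interval → strictly worse (loss $3476).
$4976: inside the interval → strictly worse (loss $3238).
Count: 3.

3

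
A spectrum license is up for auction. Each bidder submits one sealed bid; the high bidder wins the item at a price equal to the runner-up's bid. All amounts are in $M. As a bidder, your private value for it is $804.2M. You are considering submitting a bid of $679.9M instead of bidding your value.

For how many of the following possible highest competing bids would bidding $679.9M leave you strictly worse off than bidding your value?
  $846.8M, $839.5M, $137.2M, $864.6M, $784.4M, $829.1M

1

The deviation hurts exactly when the highest competing bid lies strictly between $679.9M and $804.2M — underbidding then forfeits a profitable win.
$846.8M: above both → same outcome either way.
$839.5M: above both → same outcome either way.
$137.2M: below both → same outcome either way.
$864.6M: above both → same outcome either way.
$784.4M: inside the interval → strictly worse (loss $19.8M).
$829.1M: above both → same outcome either way.
Count: 1.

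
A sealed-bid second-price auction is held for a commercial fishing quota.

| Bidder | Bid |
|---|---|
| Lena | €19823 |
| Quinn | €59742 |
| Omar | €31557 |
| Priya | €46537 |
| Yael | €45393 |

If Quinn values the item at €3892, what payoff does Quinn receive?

Highest bid: Quinn at €59742, so Quinn wins.
Second-highest bid: Priya at €46537 — that is the price the winner pays.
Quinn's payoff = value − price = €3892 − €46537 = −€42645.

−€42645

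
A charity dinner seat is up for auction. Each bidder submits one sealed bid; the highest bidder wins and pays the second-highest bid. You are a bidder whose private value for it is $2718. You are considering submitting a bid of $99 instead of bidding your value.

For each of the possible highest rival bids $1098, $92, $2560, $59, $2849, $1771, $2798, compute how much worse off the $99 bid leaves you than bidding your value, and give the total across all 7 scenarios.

$2725

The deviation costs you only when the competing bid falls strictly between $99 and $2718; elsewhere both bids give the same outcome.
$1098: truthful payoff $1620, deviation payoff $0 → loss $1620.
$92: outcomes coincide → loss $0.
$2560: truthful payoff $158, deviation payoff $0 → loss $158.
$59: outcomes coincide → loss $0.
$2849: outcomes coincide → loss $0.
$1771: truthful payoff $947, deviation payoff $0 → loss $947.
$2798: outcomes coincide → loss $0.
Total loss = $1620 + $158 + $947 = $2725.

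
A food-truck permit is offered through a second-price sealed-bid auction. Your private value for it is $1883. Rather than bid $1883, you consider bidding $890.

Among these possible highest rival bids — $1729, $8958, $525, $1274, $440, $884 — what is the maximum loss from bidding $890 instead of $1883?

$1729: truthful gives $154, deviation gives $0 → loss $154.
$8958: same outcome either way → loss $0.
$525: same outcome either way → loss $0.
$1274: truthful gives $609, deviation gives $0 → loss $609.
$440: same outcome either way → loss $0.
$884: same outcome either way → loss $0.
Maximum loss: $609.

$609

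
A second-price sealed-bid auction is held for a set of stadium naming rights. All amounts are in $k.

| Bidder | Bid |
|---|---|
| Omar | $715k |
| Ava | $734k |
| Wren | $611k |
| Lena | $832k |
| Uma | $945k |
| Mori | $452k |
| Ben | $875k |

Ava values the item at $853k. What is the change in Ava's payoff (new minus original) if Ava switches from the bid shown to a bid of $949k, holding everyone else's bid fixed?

−$92k

The highest bid among the other bidders is $945k; Ava's bid doesn't change that.
Original bid $734k: Ava is not highest (top rival bid is $945k); payoff $0k.
Alternative bid $949k: Ava is highest, pays the top rival bid $945k; payoff $853k − $945k = −$92k.
Change in payoff = −$92k − ($0k) = −$92k.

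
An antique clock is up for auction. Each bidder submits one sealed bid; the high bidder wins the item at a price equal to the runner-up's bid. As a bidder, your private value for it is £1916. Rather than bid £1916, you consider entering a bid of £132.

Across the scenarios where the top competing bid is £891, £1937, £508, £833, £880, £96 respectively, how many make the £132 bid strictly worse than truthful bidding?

The deviation hurts exactly when the highest competing bid lies strictly between £132 and £1916 — underbidding then forfeits a profitable win.
£891: inside the interval → strictly worse (loss £1025).
£1937: above both → same outcome either way.
£508: inside the interval → strictly worse (loss £1408).
£833: inside the interval → strictly worse (loss £1083).
£880: inside the interval → strictly worse (loss £1036).
£96: below both → same outcome either way.
Count: 4.

4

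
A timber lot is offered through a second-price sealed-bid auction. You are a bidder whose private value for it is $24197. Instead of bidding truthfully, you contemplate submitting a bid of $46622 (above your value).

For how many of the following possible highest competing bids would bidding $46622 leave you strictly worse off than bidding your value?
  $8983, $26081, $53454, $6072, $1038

The deviation hurts exactly when the highest competing bid lies strictly between $24197 and $46622 — overbidding then wins at a price above your value.
$8983: below both → same outcome either way.
$26081: inside the interval → strictly worse (loss $1884).
$53454: above both → same outcome either way.
$6072: below both → same outcome either way.
$1038: below both → same outcome either way.
Count: 1.

1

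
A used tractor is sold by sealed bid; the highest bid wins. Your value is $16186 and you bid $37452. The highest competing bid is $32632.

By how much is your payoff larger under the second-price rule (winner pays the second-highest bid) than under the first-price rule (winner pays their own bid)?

$4820

You have the highest bid, so you win under either rule.
Second-price: pay $32632 → payoff −$16446.
First-price: pay your own bid $37452 → payoff −$21266.
Difference = −$16446 − (−$21266) = $4820.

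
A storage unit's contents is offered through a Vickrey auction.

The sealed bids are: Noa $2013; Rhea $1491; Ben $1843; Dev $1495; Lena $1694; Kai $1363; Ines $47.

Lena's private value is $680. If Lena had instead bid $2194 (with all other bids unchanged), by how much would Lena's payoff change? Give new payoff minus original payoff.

The highest bid among the other bidders is $2013; Lena's bid doesn't change that.
Original bid $1694: Lena is not highest (top rival bid is $2013); payoff $0.
Alternative bid $2194: Lena is highest, pays the top rival bid $2013; payoff $680 − $2013 = −$1333.
Change in payoff = −$1333 − ($0) = −$1333.

−$1333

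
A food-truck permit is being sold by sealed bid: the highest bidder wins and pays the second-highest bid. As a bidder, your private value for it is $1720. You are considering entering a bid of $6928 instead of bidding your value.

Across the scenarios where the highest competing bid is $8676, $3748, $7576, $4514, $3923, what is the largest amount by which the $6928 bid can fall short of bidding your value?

$8676: same outcome either way → loss $0.
$3748: truthful gives $0, deviation gives −$2028 → loss $2028.
$7576: same outcome either way → loss $0.
$4514: truthful gives $0, deviation gives −$2794 → loss $2794.
$3923: truthful gives $0, deviation gives −$2203 → loss $2203.
Maximum loss: $2794.

$2794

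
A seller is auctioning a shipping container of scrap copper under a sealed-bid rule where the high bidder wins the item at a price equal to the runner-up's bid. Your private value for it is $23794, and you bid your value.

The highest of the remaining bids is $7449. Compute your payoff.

$16345

Your bid $23794 exceeds the highest competing bid $7449, so you win.
In a second-price auction the winner pays the second-highest bid, $7449.
Payoff = value − price = $23794 − $7449 = $16345.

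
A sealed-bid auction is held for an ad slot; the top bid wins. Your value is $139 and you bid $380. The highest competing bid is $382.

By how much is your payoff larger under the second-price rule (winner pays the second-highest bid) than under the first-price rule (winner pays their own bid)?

Your bid $380 is below $382, so you lose under either rule.
Payoff is $0 in both cases; difference = $0.

$0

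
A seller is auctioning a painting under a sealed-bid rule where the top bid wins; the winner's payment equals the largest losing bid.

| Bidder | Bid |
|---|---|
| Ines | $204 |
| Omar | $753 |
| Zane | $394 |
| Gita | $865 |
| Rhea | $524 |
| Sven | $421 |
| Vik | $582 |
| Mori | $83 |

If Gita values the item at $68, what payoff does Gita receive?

Highest bid: Gita at $865, so Gita wins.
Second-highest bid: Omar at $753 — that is the price the winner pays.
Gita's payoff = value − price = $68 − $753 = −$685.

−$685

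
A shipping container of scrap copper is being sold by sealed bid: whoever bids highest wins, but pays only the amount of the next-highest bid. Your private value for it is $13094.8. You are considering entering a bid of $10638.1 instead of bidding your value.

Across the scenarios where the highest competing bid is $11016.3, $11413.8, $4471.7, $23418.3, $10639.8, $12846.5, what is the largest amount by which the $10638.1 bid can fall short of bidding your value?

$11016.3: truthful gives $2078.5, deviation gives $0 → loss $2078.5.
$11413.8: truthful gives $1681, deviation gives $0 → loss $1681.
$4471.7: same outcome either way → loss $0.
$23418.3: same outcome either way → loss $0.
$10639.8: truthful gives $2455, deviation gives $0 → loss $2455.
$12846.5: truthful gives $248.3, deviation gives $0 → loss $248.3.
Maximum loss: $2455.

$2455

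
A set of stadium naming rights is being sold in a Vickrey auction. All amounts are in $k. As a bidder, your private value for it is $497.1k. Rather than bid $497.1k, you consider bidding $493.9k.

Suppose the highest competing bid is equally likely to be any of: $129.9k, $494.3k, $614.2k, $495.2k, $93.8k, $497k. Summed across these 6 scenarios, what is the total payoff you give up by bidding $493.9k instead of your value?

The deviation costs you only when the competing bid falls strictly between $493.9k and $497.1k; elsewhere both bids give the same outcome.
$129.9k: outcomes coincide → loss $0k.
$494.3k: truthful payoff $2.8k, deviation payoff $0k → loss $2.8k.
$614.2k: outcomes coincide → loss $0k.
$495.2k: truthful payoff $1.9k, deviation payoff $0k → loss $1.9k.
$93.8k: outcomes coincide → loss $0k.
$497k: truthful payoff $0.1k, deviation payoff $0k → loss $0.1k.
Total loss = $2.8k + $1.9k + $0.1k = $4.8k.

$4.8k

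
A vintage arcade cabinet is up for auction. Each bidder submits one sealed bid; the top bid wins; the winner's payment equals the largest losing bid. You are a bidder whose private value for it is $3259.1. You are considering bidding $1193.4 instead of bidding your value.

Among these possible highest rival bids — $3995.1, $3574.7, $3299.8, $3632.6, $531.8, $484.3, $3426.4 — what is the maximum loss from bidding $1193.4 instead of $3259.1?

$0

$3995.1: same outcome either way → loss $0.
$3574.7: same outcome either way → loss $0.
$3299.8: same outcome either way → loss $0.
$3632.6: same outcome either way → loss $0.
$531.8: same outcome either way → loss $0.
$484.3: same outcome either way → loss $0.
$3426.4: same outcome either way → loss $0.
Maximum loss: $0.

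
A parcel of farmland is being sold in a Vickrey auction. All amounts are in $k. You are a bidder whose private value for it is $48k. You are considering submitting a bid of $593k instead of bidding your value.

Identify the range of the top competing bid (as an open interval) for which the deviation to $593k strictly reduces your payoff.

($48k, $593k)

If the competing bid is below $48k, both bids win at the same price — no difference.
If it is above $593k, both bids lose — no difference.
If it lies strictly between $48k and $593k, bidding your value loses (payoff 0) while bidding $593k wins at a price above your value (payoff negative).
So the deviation strictly hurts on the open interval ($48k, $593k).
In a second-price auction your bid sets only whether you win, not what you pay, so bidding your true value is weakly dominant.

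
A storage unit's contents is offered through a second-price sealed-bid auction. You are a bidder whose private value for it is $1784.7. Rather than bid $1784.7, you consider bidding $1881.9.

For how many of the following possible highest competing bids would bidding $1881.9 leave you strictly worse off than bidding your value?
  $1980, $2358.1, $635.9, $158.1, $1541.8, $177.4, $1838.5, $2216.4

1

The deviation hurts exactly when the highest competing bid lies strictly between $1784.7 and $1881.9 — overbidding then wins at a price above your value.
$1980: above both → same outcome either way.
$2358.1: above both → same outcome either way.
$635.9: below both → same outcome either way.
$158.1: below both → same outcome either way.
$1541.8: below both → same outcome either way.
$177.4: below both → same outcome either way.
$1838.5: inside the interval → strictly worse (loss $53.8).
$2216.4: above both → same outcome either way.
Count: 1.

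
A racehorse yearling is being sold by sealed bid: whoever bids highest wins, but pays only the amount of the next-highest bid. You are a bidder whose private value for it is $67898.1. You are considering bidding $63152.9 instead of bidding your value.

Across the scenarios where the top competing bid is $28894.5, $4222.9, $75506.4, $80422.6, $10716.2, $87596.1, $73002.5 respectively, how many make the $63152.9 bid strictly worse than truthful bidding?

The deviation hurts exactly when the highest competing bid lies strictly between $63152.9 and $67898.1 — underbidding then forfeits a profitable win.
$28894.5: below both → same outcome either way.
$4222.9: below both → same outcome either way.
$75506.4: above both → same outcome either way.
$80422.6: above both → same outcome either way.
$10716.2: below both → same outcome either way.
$87596.1: above both → same outcome either way.
$73002.5: above both → same outcome either way.
Count: 0.

0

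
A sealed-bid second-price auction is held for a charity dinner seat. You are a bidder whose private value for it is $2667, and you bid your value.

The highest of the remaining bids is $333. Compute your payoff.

Your bid $2667 exceeds the highest competing bid $333, so you win.
In a second-price auction the winner pays the second-highest bid, $333.
Payoff = value − price = $2667 − $333 = $2334.

$2334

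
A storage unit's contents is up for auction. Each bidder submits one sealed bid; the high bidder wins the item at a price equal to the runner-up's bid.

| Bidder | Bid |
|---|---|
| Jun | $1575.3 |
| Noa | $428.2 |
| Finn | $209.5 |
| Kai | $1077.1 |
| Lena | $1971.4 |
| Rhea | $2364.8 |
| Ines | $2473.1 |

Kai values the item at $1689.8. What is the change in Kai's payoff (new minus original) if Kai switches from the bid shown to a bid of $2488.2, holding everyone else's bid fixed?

−$783.3

The highest bid among the other bidders is $2473.1; Kai's bid doesn't change that.
Original bid $1077.1: Kai is not highest (top rival bid is $2473.1); payoff $0.
Alternative bid $2488.2: Kai is highest, pays the top rival bid $2473.1; payoff $1689.8 − $2473.1 = −$783.3.
Change in payoff = −$783.3 − ($0) = −$783.3.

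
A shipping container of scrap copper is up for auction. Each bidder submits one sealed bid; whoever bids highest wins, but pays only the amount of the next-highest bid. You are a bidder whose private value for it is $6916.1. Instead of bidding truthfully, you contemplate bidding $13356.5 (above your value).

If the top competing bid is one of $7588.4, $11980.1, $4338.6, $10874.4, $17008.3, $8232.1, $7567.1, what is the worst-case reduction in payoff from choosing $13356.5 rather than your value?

$5064

$7588.4: truthful gives $0, deviation gives −$672.3 → loss $672.3.
$11980.1: truthful gives $0, deviation gives −$5064 → loss $5064.
$4338.6: same outcome either way → loss $0.
$10874.4: truthful gives $0, deviation gives −$3958.3 → loss $3958.3.
$17008.3: same outcome either way → loss $0.
$8232.1: truthful gives $0, deviation gives −$1316 → loss $1316.
$7567.1: truthful gives $0, deviation gives −$651 → loss $651.
Maximum loss: $5064.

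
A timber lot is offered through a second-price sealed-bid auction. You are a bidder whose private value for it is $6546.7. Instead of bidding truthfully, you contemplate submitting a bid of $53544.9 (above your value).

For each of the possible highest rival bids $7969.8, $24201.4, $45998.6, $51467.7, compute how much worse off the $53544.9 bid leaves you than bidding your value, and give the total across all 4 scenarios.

$103450.7

The deviation costs you only when the competing bid falls strictly between $6546.7 and $53544.9; elsewhere both bids give the same outcome.
$7969.8: truthful payoff $0, deviation payoff −$1423.1 → loss $1423.1.
$24201.4: truthful payoff $0, deviation payoff −$17654.7 → loss $17654.7.
$45998.6: truthful payoff $0, deviation payoff −$39451.9 → loss $39451.9.
$51467.7: truthful payoff $0, deviation payoff −$44921 → loss $44921.
Total loss = $1423.1 + $17654.7 + $39451.9 + $44921 = $103450.7.
Truthful bidding weakly dominates here: raising your bid can only win items priced above your value, and lowering it can only forfeit items priced below.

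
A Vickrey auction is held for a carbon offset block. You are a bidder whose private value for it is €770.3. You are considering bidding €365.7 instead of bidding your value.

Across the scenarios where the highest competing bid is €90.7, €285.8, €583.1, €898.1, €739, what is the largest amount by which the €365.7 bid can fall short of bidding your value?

€90.7: same outcome either way → loss €0.
€285.8: same outcome either way → loss €0.
€583.1: truthful gives €187.2, deviation gives €0 → loss €187.2.
€898.1: same outcome either way → loss €0.
€739: truthful gives €31.3, deviation gives €0 → loss €31.3.
Maximum loss: €187.2.

€187.2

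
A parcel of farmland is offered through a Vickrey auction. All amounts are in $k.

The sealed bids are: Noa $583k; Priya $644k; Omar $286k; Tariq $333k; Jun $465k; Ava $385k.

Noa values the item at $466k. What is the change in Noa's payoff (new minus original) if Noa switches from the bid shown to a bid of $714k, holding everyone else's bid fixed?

The highest bid among the other bidders is $644k; Noa's bid doesn't change that.
Original bid $583k: Noa is not highest (top rival bid is $644k); payoff $0k.
Alternative bid $714k: Noa is highest, pays the top rival bid $644k; payoff $466k − $644k = −$178k.
Change in payoff = −$178k − ($0k) = −$178k.

−$178k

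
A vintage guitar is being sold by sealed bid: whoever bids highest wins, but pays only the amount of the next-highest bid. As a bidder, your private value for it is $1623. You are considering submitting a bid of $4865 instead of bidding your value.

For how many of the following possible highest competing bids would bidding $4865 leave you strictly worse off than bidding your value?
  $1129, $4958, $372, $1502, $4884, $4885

The deviation hurts exactly when the highest competing bid lies strictly between $1623 and $4865 — overbidding then wins at a price above your value.
$1129: below both → same outcome either way.
$4958: above both → same outcome either way.
$372: below both → same outcome either way.
$1502: below both → same outcome either way.
$4884: above both → same outcome either way.
$4885: above both → same outcome either way.
Count: 0.

0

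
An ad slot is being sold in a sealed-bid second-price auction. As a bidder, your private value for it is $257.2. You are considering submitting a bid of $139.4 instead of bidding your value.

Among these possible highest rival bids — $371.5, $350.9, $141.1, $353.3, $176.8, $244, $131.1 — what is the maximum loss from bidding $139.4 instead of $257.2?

$116.1

$371.5: same outcome either way → loss $0.
$350.9: same outcome either way → loss $0.
$141.1: truthful gives $116.1, deviation gives $0 → loss $116.1.
$353.3: same outcome either way → loss $0.
$176.8: truthful gives $80.4, deviation gives $0 → loss $80.4.
$244: truthful gives $13.2, deviation gives $0 → loss $13.2.
$131.1: same outcome either way → loss $0.
Maximum loss: $116.1.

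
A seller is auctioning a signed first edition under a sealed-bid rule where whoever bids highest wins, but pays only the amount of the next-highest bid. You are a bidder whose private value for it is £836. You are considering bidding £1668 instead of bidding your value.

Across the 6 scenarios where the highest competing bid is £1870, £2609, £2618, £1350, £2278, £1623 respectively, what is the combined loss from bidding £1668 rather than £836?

£1301

The deviation costs you only when the competing bid falls strictly between £836 and £1668; elsewhere both bids give the same outcome.
£1870: outcomes coincide → loss £0.
£2609: outcomes coincide → loss £0.
£2618: outcomes coincide → loss £0.
£1350: truthful payoff £0, deviation payoff −£514 → loss £514.
£2278: outcomes coincide → loss £0.
£1623: truthful payoff £0, deviation payoff −£787 → loss £787.
Total loss = £514 + £787 = £1301.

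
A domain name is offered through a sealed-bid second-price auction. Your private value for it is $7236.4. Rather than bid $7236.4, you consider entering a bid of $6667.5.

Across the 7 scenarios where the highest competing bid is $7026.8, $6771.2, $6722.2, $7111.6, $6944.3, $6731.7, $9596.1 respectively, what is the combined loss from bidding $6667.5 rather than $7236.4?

$2110.6

The deviation costs you only when the competing bid falls strictly between $6667.5 and $7236.4; elsewhere both bids give the same outcome.
$7026.8: truthful payoff $209.6, deviation payoff $0 → loss $209.6.
$6771.2: truthful payoff $465.2, deviation payoff $0 → loss $465.2.
$6722.2: truthful payoff $514.2, deviation payoff $0 → loss $514.2.
$7111.6: truthful payoff $124.8, deviation payoff $0 → loss $124.8.
$6944.3: truthful payoff $292.1, deviation payoff $0 → loss $292.1.
$6731.7: truthful payoff $504.7, deviation payoff $0 → loss $504.7.
$9596.1: outcomes coincide → loss $0.
Total loss = $209.6 + $465.2 + $514.2 + $124.8 + $292.1 + $504.7 = $2110.6.
Truthful bidding weakly dominates here: raising your bid can only win items priced above your value, and lowering it can only forfeit items priced below.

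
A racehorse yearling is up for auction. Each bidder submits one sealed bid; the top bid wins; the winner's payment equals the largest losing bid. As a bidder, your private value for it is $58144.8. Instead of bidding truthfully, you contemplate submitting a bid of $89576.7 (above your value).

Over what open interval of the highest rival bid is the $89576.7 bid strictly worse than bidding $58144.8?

If the competing bid is below $58144.8, both bids win at the same price — no difference.
If it is above $89576.7, both bids lose — no difference.
If it lies strictly between $58144.8 and $89576.7, bidding your value loses (payoff 0) while bidding $89576.7 wins at a price above your value (payoff negative).
So the deviation strictly hurts on the open interval ($58144.8, $89576.7).

($58144.8, $89576.7)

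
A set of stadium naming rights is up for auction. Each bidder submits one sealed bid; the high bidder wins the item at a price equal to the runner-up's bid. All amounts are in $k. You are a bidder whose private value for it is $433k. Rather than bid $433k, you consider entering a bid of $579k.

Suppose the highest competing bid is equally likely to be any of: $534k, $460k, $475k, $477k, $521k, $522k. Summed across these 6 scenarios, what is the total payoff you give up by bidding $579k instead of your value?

The deviation costs you only when the competing bid falls strictly between $433k and $579k; elsewhere both bids give the same outcome.
$534k: truthful payoff $0k, deviation payoff −$101k → loss $101k.
$460k: truthful payoff $0k, deviation payoff −$27k → loss $27k.
$475k: truthful payoff $0k, deviation payoff −$42k → loss $42k.
$477k: truthful payoff $0k, deviation payoff −$44k → loss $44k.
$521k: truthful payoff $0k, deviation payoff −$88k → loss $88k.
$522k: truthful payoff $0k, deviation payoff −$89k → loss $89k.
Total loss = $101k + $27k + $42k + $44k + $88k + $89k = $391k.
In a second-price auction your bid sets only whether you win, not what you pay, so bidding your true value is weakly dominant.

$391k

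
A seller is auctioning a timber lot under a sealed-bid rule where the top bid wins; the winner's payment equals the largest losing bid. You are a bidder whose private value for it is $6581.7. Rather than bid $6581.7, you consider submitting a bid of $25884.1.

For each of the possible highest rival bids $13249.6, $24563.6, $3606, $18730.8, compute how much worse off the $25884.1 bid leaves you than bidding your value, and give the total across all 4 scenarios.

The deviation costs you only when the competing bid falls strictly between $6581.7 and $25884.1; elsewhere both bids give the same outcome.
$13249.6: truthful payoff $0, deviation payoff −$6667.9 → loss $6667.9.
$24563.6: truthful payoff $0, deviation payoff −$17981.9 → loss $17981.9.
$3606: outcomes coincide → loss $0.
$18730.8: truthful payoff $0, deviation payoff −$12149.1 → loss $12149.1.
Total loss = $6667.9 + $17981.9 + $12149.1 = $36798.9.

$36798.9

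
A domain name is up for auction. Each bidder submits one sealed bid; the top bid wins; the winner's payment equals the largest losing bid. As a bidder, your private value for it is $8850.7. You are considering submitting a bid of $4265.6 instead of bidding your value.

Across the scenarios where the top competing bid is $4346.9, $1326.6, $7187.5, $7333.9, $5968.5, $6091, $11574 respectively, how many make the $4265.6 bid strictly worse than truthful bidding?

The deviation hurts exactly when the highest competing bid lies strictly between $4265.6 and $8850.7 — underbidding then forfeits a profitable win.
$4346.9: inside the interval → strictly worse (loss $4503.8).
$1326.6: below both → same outcome either way.
$7187.5: inside the interval → strictly worse (loss $1663.2).
$7333.9: inside the interval → strictly worse (loss $1516.8).
$5968.5: inside the interval → strictly worse (loss $2882.2).
$6091: inside the interval → strictly worse (loss $2759.7).
$11574: above both → same outcome either way.
Count: 5.

5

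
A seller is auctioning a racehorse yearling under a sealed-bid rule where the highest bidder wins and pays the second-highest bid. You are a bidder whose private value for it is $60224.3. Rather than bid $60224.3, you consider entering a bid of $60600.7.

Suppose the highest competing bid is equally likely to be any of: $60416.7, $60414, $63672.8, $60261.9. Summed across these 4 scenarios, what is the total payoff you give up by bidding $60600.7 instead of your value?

The deviation costs you only when the competing bid falls strictly between $60224.3 and $60600.7; elsewhere both bids give the same outcome.
$60416.7: truthful payoff $0, deviation payoff −$192.4 → loss $192.4.
$60414: truthful payoff $0, deviation payoff −$189.7 → loss $189.7.
$63672.8: outcomes coincide → loss $0.
$60261.9: truthful payoff $0, deviation payoff −$37.6 → loss $37.6.
Total loss = $192.4 + $189.7 + $37.6 = $419.7.
Because the price is fixed by the runner-up's bid, deviating from your value can only change a good outcome into a bad one — never the reverse.

$419.7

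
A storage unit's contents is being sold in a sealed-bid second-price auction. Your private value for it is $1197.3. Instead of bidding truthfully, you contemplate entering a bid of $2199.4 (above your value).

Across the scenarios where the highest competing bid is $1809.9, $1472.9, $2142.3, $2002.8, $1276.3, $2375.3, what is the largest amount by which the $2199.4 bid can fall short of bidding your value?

$1809.9: truthful gives $0, deviation gives −$612.6 → loss $612.6.
$1472.9: truthful gives $0, deviation gives −$275.6 → loss $275.6.
$2142.3: truthful gives $0, deviation gives −$945 → loss $945.
$2002.8: truthful gives $0, deviation gives −$805.5 → loss $805.5.
$1276.3: truthful gives $0, deviation gives −$79 → loss $79.
$2375.3: same outcome either way → loss $0.
Maximum loss: $945.

$945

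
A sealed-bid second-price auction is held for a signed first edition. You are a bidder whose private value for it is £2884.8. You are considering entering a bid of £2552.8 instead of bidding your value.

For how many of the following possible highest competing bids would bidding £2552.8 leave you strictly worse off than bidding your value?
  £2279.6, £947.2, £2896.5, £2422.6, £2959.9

0

The deviation hurts exactly when the highest competing bid lies strictly between £2552.8 and £2884.8 — underbidding then forfeits a profitable win.
£2279.6: below both → same outcome either way.
£947.2: below both → same outcome either way.
£2896.5: above both → same outcome either way.
£2422.6: below both → same outcome either way.
£2959.9: above both → same outcome either way.
Count: 0.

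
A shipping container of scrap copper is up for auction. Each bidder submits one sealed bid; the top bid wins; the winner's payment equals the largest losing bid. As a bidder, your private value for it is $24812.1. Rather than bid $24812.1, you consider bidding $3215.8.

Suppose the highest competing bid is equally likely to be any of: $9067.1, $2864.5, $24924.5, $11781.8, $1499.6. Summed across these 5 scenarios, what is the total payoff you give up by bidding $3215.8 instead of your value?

$28775.3

The deviation costs you only when the competing bid falls strictly between $3215.8 and $24812.1; elsewhere both bids give the same outcome.
$9067.1: truthful payoff $15745, deviation payoff $0 → loss $15745.
$2864.5: outcomes coincide → loss $0.
$24924.5: outcomes coincide → loss $0.
$11781.8: truthful payoff $13030.3, deviation payoff $0 → loss $13030.3.
$1499.6: outcomes coincide → loss $0.
Total loss = $15745 + $13030.3 = $28775.3.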